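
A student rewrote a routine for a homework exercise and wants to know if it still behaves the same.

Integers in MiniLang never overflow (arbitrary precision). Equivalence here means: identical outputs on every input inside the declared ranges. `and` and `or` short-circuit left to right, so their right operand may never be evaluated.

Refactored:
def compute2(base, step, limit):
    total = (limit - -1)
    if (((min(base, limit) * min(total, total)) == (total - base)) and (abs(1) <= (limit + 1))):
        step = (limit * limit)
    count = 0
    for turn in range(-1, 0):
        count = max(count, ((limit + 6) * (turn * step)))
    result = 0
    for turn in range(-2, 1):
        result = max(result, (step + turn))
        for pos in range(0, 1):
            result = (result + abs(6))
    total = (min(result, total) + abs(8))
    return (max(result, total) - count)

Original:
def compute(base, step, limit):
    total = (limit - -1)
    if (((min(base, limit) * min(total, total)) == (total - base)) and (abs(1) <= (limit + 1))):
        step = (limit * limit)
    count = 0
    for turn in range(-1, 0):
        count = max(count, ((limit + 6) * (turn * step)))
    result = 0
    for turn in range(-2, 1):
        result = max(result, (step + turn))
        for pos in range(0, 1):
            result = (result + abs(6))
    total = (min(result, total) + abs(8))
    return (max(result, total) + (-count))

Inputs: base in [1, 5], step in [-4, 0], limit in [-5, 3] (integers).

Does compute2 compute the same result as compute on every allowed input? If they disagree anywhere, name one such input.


Behavior is preserved: although arithmetic usage differs, the outputs never diverge.
Tracing base=1, step=-3, limit=-2: compute: total := -1 | (((min(base, limit) * min(total, total)) == (total - base)) and (abs(1) <= (limit + 1))): false | count := 0 | iter turn=-1: | count := 12 | result := 0 | iter turn=-2: | result := 0 | iter pos=0: | result := 6 | iter turn=-1: | result := 6 | iter pos=0: | result := 12 | iter turn=0: | result := 12 | iter pos=0: | result := 18 | total := 7 | result 6 | compute2: total := -1 | (((min(base, limit) * min(total, total)) == (total - base)) and (abs(1) <= (limit + 1))): false | count := 0 | iter turn=-1: | count := 12 | result := 0 | iter turn=-2: | result := 0 | iter pos=0: | result := 6 | iter turn=-1: | result := 6 | iter pos=0: | result := 12 | iter turn=0: | result := 12 | iter pos=0: | result := 18 | total := 7 | result 6 — matching result 6.
Across all 225 domain points the two functions coincide.
verdict: equivalent


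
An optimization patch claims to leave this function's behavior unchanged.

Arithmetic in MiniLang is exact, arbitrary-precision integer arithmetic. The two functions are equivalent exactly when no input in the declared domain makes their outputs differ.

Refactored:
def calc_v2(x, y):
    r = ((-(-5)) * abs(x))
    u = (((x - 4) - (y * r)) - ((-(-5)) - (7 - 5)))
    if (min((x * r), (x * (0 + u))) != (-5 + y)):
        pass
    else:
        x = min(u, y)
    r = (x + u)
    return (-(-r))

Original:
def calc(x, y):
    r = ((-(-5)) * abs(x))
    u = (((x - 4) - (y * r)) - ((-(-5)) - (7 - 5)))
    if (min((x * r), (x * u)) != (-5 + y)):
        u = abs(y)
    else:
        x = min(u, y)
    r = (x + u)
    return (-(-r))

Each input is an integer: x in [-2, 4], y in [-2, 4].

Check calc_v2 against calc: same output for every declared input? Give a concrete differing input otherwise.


Try x=-2, y=-2.
calc: r becomes 10; next u becomes 11; next (min((x * r), (x * u)) != (-5 + y)) evaluates to true; next u becomes 2; next r becomes 0; next final value 0
calc_v2: r becomes 10; next u becomes 11; next (min((x * r), (x * (0 + u))) != (-5 + y)) evaluates to true; next r becomes 9; next final value 9
0 vs 9 — the two versions disagree here.
verdict: not equivalent; witness: x=-2, y=-2


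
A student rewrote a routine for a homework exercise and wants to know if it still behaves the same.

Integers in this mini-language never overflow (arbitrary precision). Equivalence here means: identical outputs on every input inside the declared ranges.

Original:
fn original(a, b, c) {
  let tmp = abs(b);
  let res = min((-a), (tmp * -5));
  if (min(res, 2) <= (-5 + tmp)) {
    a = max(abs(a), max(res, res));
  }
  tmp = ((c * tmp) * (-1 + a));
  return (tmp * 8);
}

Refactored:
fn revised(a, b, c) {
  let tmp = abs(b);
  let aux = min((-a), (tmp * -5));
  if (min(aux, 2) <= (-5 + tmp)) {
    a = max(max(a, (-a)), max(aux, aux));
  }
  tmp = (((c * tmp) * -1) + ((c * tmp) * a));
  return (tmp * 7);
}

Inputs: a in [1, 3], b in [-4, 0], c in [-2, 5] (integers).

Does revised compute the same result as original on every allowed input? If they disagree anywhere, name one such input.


These are not equivalent — on a=2, b=-4, c=-2 the outputs split (-64 vs -56).
original: tmp=4, then res=-20, then (min(res, 2) <= (-5 + tmp)) is true, then a=2, then tmp=-8, then returns -64
revised: tmp=4, then aux=-20, then (min(aux, 2) <= (-5 + tmp)) is true, then a=2, then tmp=-8, then returns -56
verdict: not equivalent; witness: a=2, b=-4, c=-2


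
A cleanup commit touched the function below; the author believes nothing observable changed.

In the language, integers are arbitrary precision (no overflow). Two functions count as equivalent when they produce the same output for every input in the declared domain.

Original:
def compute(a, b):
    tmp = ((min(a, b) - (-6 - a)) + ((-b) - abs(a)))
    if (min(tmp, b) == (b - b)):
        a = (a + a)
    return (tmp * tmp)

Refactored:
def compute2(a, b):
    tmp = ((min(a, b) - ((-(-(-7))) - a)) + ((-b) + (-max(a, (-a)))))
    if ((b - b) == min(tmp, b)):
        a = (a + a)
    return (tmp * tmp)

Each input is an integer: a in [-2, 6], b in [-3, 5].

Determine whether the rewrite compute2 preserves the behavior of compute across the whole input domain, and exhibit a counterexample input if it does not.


Not equivalent: a=-2, b=-3 separates them (4 vs 9).
compute: tmp = 2; (min(tmp, b) == (b - b)) -> false; return 4
compute2: tmp = 3; ((b - b) == min(tmp, b)) -> false; return 9
verdict: not equivalent; witness: a=-2, b=-3


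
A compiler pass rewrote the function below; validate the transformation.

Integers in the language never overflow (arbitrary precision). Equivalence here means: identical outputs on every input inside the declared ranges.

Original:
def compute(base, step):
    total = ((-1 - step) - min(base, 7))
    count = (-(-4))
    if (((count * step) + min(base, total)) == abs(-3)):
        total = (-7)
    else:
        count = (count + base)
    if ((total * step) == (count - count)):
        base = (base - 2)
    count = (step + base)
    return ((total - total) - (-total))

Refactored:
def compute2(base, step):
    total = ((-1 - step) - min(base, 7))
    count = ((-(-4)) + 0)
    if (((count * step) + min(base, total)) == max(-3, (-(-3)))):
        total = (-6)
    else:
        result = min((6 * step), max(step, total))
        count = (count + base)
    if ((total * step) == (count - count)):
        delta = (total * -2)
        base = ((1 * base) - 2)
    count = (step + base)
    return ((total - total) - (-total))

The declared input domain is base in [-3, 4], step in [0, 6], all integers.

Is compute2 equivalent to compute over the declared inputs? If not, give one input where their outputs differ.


There is a counterexample at base=-1, step=1: -7 on one side, -6 on the other.
compute: total=-1, then count=4, then (((count * step) + min(base, total)) == abs(-3)) is true, then total=-7, then ((total * step) == (count - count)) is false, then count=0, then returns -7
compute2: total=-1, then count=4, then (((count * step) + min(base, total)) == max(-3, (-(-3)))) is true, then total=-6, then ((total * step) == (count - count)) is false, then count=0, then returns -6
verdict: not equivalent; witness: base=-1, step=1


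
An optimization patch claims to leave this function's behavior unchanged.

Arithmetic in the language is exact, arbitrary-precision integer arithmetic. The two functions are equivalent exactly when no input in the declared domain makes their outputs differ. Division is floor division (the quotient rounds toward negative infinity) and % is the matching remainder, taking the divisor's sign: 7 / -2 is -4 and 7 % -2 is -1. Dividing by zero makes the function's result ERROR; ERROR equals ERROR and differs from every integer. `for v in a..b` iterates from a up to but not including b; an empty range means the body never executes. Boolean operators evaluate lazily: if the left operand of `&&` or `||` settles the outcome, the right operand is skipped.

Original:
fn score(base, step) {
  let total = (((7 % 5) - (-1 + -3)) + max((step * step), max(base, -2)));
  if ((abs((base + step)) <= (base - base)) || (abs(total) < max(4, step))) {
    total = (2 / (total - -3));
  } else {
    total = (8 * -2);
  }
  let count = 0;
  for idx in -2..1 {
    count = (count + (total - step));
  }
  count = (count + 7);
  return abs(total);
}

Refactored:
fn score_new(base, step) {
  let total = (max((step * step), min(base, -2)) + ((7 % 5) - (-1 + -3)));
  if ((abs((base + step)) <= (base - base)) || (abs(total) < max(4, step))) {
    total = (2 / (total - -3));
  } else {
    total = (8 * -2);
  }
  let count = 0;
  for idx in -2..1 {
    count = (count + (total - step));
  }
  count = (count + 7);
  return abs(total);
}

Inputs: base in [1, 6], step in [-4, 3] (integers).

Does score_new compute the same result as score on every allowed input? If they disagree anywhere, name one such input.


The one real change (`max(base, -2)` became `min(base, -2)`) has no effect anywhere in the declared ranges.
As a probe, take base=6, step=-1: score runs total := 12 | ((abs((base + step)) <= (base - base)) || (abs(total) < max(4, step))): false | total := -16 | count := 0 | iter idx=-2: | count := -15 | iter idx=-1: | count := -30 | iter idx=0: | count := -45 | count := -38 | result 16; score_new runs total := 7 | ((abs((base + step)) <= (base - base)) || (abs(total) < max(4, step))): false | total := -16 | count := 0 | iter idx=-2: | count := -15 | iter idx=-1: | count := -30 | iter idx=0: | count := -45 | count := -38 | result 16; both end at 16.
Every one of the 48 inputs gives matching results.
verdict: equivalent


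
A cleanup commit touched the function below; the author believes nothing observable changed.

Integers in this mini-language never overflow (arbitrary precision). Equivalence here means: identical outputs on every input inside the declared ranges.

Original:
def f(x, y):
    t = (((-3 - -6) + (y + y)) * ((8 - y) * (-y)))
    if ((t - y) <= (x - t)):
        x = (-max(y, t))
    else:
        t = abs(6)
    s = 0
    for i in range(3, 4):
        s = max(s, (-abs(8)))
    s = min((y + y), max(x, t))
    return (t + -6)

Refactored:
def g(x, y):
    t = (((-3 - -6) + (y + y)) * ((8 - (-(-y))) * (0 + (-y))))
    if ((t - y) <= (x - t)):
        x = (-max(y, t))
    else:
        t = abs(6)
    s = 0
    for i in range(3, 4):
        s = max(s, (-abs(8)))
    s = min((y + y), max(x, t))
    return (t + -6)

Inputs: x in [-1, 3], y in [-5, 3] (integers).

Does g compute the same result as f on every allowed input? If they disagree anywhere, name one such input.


Equivalent — the differences include arithmetic usage differs; and constant usage differs, yet no declared input distinguishes the two.
Spot check at x=2, y=2 — f: t becomes -84; next ((t - y) <= (x - t)) evaluates to true; next x becomes -2; next s becomes 0; next at i=3:; next s becomes 0; next s becomes -2; next final value -90. g: t becomes -84; next ((t - y) <= (x - t)) evaluates to true; next x becomes -2; next s becomes 0; next at i=3:; next s becomes 0; next s becomes -2; next final value -90. Both give -90.
Sweeping the whole domain (45 inputs) finds no disagreement.
verdict: equivalent


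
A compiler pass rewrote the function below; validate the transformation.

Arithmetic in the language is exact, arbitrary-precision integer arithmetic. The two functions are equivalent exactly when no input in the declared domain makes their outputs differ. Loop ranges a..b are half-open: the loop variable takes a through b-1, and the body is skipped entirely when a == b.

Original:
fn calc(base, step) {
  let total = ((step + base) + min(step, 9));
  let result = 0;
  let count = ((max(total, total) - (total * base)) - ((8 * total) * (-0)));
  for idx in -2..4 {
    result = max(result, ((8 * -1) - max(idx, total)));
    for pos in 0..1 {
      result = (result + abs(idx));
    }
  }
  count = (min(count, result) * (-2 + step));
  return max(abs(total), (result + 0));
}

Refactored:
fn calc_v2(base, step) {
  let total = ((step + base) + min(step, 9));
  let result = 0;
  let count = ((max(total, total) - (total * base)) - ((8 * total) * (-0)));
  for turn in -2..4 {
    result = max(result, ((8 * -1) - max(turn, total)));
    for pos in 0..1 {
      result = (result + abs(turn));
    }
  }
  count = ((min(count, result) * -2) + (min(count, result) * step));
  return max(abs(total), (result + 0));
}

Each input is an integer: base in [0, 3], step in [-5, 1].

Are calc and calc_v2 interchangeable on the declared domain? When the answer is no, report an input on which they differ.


Reading the diff, among the changes: arithmetic usage differs; and min/max/abs usage differs; and local variable names differ.
Tracing base=0, step=0: calc: total=0, then result=0, then count=0, then (idx=-2), then result=0, then (pos=0), then result=2, then (idx=-1), then result=2, then (pos=0), then result=3, then (idx=0), then result=3, then (pos=0), then result=3, then (idx=1), then result=3, then (pos=0), then result=4, then (idx=2), then result=4, then (pos=0), then result=6, then (idx=3), then result=6, then (pos=0), then result=9, then count=0, then returns 9 | calc_v2: total=0, then result=0, then count=0, then (turn=-2), then result=0, then (pos=0), then result=2, then (turn=-1), then result=2, then (pos=0), then result=3, then (turn=0), then result=3, then (pos=0), then result=3, then (turn=1), then result=3, then (pos=0), then result=4, then (turn=2), then result=4, then (pos=0), then result=6, then (turn=3), then result=6, then (pos=0), then result=9, then count=0, then returns 9 — matching result 9.
Sweeping the whole domain (28 inputs) finds no disagreement.
verdict: equivalent


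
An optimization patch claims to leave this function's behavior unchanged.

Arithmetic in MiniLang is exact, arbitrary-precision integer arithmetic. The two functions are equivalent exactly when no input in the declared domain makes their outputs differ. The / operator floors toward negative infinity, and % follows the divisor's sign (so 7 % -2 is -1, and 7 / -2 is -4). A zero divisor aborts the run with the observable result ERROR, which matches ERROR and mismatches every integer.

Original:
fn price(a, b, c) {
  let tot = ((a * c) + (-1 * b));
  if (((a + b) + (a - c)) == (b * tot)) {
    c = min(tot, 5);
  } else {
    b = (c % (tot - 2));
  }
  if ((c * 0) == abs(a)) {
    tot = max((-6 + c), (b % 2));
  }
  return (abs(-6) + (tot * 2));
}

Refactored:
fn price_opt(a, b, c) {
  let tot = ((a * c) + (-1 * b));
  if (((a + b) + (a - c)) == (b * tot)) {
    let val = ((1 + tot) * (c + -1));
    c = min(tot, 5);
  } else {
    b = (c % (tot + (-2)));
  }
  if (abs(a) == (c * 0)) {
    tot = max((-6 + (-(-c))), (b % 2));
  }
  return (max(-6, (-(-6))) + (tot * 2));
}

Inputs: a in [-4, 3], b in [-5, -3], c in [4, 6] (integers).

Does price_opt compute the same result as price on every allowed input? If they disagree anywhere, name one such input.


Changes here: min/max/abs usage differs, and local variable names differ, and arithmetic usage differs, and constant usage differs, and statement counts differ; the full 72-point sweep finds no disagreement.
verdict: equivalent


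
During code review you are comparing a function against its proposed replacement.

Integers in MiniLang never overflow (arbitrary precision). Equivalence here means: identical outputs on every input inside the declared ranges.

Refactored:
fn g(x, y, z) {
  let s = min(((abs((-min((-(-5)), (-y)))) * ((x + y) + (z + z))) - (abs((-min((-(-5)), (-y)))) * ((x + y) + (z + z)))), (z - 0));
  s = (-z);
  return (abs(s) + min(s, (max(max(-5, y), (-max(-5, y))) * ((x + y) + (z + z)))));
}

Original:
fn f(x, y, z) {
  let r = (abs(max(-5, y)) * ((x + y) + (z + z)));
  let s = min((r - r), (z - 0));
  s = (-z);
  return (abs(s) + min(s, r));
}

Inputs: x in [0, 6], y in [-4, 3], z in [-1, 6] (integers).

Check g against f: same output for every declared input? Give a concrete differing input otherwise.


Comparing the listings, the differences include: local variable names differ; and arithmetic usage differs; and constant usage differs; and statement counts differ; and min/max/abs usage differs.
Tracing x=3, y=2, z=0: f: r = 10; s = 0; s = 0; return 0 | g: s = 0; s = 0; return 0 — matching result 0.
Across all 448 domain points the two functions coincide.
verdict: equivalent


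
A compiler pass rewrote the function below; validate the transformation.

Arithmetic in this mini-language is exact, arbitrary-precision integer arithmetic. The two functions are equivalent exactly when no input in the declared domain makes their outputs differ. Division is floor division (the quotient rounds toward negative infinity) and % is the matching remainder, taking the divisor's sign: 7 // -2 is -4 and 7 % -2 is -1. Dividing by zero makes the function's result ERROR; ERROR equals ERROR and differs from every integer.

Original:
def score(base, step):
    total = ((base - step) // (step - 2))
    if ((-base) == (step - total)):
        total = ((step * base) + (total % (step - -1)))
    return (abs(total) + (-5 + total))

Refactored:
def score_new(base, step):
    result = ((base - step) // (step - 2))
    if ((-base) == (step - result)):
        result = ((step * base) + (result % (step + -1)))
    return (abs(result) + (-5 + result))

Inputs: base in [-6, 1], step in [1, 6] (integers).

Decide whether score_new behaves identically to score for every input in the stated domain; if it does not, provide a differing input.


Evaluate both at base=0, step=1.
score: total := 1 | ((-base) == (step - total)): true | total := 1 | result -3
score_new: result := 1 | ((-base) == (step - result)): true | divide-by-zero, output ERROR
-3 against ERROR: the behavior changed.
verdict: not equivalent; witness: base=0, step=1


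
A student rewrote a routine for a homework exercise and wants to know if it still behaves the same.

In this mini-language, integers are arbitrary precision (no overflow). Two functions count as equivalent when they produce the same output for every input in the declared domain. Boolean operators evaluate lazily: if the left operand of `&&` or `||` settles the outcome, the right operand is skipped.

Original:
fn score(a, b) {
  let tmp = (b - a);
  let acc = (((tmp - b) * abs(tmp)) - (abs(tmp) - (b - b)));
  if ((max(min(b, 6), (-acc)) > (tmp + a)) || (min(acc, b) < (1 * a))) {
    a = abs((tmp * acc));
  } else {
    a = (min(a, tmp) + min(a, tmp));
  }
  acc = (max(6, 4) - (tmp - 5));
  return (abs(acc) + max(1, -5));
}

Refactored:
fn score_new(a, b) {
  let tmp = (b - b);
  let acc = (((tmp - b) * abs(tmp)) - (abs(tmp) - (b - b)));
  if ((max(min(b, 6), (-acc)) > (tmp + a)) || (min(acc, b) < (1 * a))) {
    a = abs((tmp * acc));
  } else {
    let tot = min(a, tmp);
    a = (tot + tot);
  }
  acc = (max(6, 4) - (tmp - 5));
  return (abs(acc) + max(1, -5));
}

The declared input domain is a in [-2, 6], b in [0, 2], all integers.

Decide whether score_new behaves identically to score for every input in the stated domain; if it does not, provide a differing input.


Consider the input a=-2, b=0.
score: tmp becomes 2; next acc becomes 2; next ((max(min(b, 6), (-acc)) > (tmp + a)) || (min(acc, b) < (1 * a))) evaluates to false; next a becomes -4; next acc becomes 9; next final value 10
score_new: tmp becomes 0; next acc becomes 0; next ((max(min(b, 6), (-acc)) > (tmp + a)) || (min(acc, b) < (1 * a))) evaluates to true; next a becomes 0; next acc becomes 11; next final value 12
10 against 12: the behavior changed.
verdict: not equivalent; witness: a=-2, b=0


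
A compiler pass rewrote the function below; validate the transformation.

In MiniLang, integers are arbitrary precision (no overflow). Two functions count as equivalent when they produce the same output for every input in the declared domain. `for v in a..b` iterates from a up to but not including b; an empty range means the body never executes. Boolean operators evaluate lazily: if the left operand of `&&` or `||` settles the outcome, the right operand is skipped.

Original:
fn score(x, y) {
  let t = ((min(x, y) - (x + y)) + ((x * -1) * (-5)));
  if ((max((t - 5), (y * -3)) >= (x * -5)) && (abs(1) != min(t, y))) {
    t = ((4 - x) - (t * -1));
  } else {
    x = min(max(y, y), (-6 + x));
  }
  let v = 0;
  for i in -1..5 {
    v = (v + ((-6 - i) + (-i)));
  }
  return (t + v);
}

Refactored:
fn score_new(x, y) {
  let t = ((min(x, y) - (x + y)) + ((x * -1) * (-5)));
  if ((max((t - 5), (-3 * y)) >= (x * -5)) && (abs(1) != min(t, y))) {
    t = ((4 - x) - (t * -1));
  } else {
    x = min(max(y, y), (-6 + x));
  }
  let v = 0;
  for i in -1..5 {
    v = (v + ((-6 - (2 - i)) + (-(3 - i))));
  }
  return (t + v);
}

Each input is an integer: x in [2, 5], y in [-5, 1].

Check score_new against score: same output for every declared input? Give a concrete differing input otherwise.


These are not equivalent — on x=2, y=-5 the outputs split (-44 vs -38).
score: t = 8; ((max((t - 5), (y * -3)) >= (x * -5)) && (abs(1) != min(t, y))) -> true; t = 10; v = 0; [i=-1]; v = -4; [i=0]; v = -10; [i=1]; v = -18; [i=2]; v = -28; [i=3]; v = -40; [i=4]; v = -54; return -44
score_new: t = 8; ((max((t - 5), (-3 * y)) >= (x * -5)) && (abs(1) != min(t, y))) -> true; t = 10; v = 0; [i=-1]; v = -13; [i=0]; v = -24; [i=1]; v = -33; [i=2]; v = -40; [i=3]; v = -45; [i=4]; v = -48; return -38
verdict: not equivalent; witness: x=2, y=-5


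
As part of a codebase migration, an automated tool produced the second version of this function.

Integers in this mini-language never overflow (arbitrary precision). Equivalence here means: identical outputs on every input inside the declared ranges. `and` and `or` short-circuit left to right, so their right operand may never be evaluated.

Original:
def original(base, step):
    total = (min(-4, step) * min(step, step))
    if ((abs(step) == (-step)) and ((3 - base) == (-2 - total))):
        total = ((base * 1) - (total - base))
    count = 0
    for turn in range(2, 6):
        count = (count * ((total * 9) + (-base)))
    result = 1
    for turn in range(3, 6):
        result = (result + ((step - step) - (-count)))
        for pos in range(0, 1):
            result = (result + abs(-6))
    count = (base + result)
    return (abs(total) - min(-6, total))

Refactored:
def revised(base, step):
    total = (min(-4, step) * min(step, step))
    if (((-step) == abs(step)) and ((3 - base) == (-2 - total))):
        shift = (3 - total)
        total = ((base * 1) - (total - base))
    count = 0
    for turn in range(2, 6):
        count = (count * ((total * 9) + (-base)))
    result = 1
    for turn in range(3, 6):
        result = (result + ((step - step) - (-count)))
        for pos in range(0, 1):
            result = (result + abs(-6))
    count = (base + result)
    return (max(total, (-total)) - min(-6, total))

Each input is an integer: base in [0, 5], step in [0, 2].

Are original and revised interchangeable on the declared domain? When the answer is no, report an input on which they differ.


Behavior is preserved: although arithmetic usage differs; and local variable names differ; and constant usage differs; and statement counts differ; and min/max/abs usage differs, the outputs never diverge.
One worked example (base=3, step=2) — original: total becomes -8; next ((abs(step) == (-step)) and ((3 - base) == (-2 - total))) evaluates to false; next count becomes 0; next at turn=2:; next count becomes 0; next at turn=3:; next count becomes 0; next at turn=4:; next count becomes 0; next at turn=5:; next count becomes 0; next result becomes 1; next at turn=3:; next result becomes 1; next at pos=0:; next result becomes 7; next at turn=4:; next result becomes 7; next at pos=0:; next result becomes 13; next at turn=5:; next result becomes 13; next at pos=0:; next result becomes 19; next count becomes 22; next final value 16; revised: total becomes -8; next (((-step) == abs(step)) and ((3 - base) == (-2 - total))) evaluates to false; next count becomes 0; next at turn=2:; next count becomes 0; next at turn=3:; next count becomes 0; next at turn=4:; next count becomes 0; next at turn=5:; next count becomes 0; next result becomes 1; next at turn=3:; next result becomes 1; next at pos=0:; next result becomes 7; next at turn=4:; next result becomes 7; next at pos=0:; next result becomes 13; next at turn=5:; next result becomes 13; next at pos=0:; next result becomes 19; next count becomes 22; next final value 16; agreement on 16.
An exhaustive pass over the 18 declared inputs shows identical outputs.
verdict: equivalent


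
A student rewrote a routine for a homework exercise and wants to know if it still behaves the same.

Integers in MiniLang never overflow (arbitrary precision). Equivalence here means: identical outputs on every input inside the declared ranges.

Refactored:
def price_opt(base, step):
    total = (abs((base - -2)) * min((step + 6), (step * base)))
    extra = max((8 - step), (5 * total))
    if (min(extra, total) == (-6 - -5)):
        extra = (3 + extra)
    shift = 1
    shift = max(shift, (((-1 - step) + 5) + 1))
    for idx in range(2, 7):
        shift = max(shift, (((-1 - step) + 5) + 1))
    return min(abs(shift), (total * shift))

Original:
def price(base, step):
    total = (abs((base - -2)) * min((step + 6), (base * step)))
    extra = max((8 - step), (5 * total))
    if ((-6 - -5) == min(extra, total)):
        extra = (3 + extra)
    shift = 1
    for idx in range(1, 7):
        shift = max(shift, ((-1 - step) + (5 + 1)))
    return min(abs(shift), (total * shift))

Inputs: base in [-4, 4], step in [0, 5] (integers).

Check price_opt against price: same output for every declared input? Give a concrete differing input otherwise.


Behavior is preserved: although statement counts differ, and constant usage differs, and loop structure differs, and min/max/abs usage differs, and arithmetic usage differs, the outputs never diverge.
Spot check at base=-3, step=1 — price: total=-3, then extra=7, then ((-6 - -5) == min(extra, total)) is false, then shift=1, then (idx=1), then shift=4, then (idx=2), then shift=4, then (idx=3), then shift=4, then (idx=4), then shift=4, then (idx=5), then shift=4, then (idx=6), then shift=4, then returns -12. price_opt: total=-3, then extra=7, then (min(extra, total) == (-6 - -5)) is false, then shift=1, then shift=4, then (idx=2), then shift=4, then (idx=3), then shift=4, then (idx=4), then shift=4, then (idx=5), then shift=4, then (idx=6), then shift=4, then returns -12. Both give -12.
Every one of the 54 inputs gives matching results.
verdict: equivalent


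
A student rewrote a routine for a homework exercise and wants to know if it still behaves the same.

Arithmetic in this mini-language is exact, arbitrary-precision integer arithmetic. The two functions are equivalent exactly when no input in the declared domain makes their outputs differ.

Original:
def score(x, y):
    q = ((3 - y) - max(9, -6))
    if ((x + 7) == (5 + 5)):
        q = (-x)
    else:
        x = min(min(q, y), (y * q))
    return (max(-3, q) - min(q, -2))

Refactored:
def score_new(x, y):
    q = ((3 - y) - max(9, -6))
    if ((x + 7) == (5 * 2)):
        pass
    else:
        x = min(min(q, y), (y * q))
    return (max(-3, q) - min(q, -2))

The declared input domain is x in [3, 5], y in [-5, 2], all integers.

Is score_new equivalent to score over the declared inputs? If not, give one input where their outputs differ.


Try x=3, y=-5.
score: q = -1; ((x + 7) == (5 + 5)) -> true; q = -3; return 0
score_new: q = -1; ((x + 7) == (5 * 2)) -> true; return 1
0 against 1: the behavior changed.
verdict: not equivalent; witness: x=3, y=-5


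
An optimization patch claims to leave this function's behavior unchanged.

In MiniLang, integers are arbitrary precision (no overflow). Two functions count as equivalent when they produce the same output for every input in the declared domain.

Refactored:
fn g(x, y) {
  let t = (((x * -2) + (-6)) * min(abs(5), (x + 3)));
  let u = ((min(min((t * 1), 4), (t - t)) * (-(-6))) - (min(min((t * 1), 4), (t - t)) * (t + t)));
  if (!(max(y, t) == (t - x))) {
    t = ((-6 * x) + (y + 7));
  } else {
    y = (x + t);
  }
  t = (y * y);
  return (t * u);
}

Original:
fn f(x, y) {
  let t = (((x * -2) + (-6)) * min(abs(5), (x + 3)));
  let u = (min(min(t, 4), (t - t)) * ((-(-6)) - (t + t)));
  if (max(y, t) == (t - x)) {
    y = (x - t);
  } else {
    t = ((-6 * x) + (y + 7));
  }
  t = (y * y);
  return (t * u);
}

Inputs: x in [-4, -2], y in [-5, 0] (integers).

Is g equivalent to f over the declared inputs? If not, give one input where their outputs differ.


Evaluate both at x=-2, y=0.
f: t := -2 | u := -20 | (max(y, t) == (t - x)): true | y := 0 | t := 0 | result 0
g: t := -2 | u := -20 | (!(max(y, t) == (t - x))): false | y := -4 | t := 16 | result -320
0 != -320, so the rewrite changes behavior.
verdict: not equivalent; witness: x=-2, y=0


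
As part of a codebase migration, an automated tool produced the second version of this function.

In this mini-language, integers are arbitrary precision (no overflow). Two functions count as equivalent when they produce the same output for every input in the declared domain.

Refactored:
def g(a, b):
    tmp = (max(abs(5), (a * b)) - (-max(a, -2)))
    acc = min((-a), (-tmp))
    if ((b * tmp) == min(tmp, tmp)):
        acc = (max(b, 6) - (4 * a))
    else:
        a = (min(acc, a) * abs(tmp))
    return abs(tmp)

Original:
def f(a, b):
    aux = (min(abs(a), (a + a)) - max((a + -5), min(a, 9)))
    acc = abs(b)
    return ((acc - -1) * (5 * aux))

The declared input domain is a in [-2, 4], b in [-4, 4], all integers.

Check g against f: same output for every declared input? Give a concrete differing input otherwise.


At a=-2, b=-4: f gives -50, g gives 6.
verdict: not equivalent; witness: a=-2, b=-4


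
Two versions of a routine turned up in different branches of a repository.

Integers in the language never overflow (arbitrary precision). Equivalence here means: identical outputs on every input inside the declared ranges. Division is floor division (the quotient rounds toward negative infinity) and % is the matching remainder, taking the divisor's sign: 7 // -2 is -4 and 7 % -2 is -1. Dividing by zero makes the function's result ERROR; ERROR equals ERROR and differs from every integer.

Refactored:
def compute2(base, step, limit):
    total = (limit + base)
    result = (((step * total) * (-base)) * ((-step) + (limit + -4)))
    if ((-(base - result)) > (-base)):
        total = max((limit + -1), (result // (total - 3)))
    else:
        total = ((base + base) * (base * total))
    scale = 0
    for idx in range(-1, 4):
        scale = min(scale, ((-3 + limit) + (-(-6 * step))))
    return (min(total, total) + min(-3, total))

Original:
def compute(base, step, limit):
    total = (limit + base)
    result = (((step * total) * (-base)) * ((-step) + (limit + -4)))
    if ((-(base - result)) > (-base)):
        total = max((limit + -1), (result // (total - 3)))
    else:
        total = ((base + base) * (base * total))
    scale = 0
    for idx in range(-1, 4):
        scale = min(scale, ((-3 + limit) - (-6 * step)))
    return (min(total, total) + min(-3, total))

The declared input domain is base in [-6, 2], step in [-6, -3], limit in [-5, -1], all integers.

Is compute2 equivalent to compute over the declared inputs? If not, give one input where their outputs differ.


Side by side, the visible changes include: arithmetic usage differs.
Tracing base=-4, step=-6, limit=-5: compute: total=-9, then result=-648, then ((-(base - result)) > (-base)) is false, then total=-288, then scale=0, then (idx=-1), then scale=-44, then (idx=0), then scale=-44, then (idx=1), then scale=-44, then (idx=2), then scale=-44, then (idx=3), then scale=-44, then returns -576 | compute2: total=-9, then result=-648, then ((-(base - result)) > (-base)) is false, then total=-288, then scale=0, then (idx=-1), then scale=-44, then (idx=0), then scale=-44, then (idx=1), then scale=-44, then (idx=2), then scale=-44, then (idx=3), then scale=-44, then returns -576 — matching result -576.
Sweeping the whole domain (180 inputs) finds no disagreement.
verdict: equivalent


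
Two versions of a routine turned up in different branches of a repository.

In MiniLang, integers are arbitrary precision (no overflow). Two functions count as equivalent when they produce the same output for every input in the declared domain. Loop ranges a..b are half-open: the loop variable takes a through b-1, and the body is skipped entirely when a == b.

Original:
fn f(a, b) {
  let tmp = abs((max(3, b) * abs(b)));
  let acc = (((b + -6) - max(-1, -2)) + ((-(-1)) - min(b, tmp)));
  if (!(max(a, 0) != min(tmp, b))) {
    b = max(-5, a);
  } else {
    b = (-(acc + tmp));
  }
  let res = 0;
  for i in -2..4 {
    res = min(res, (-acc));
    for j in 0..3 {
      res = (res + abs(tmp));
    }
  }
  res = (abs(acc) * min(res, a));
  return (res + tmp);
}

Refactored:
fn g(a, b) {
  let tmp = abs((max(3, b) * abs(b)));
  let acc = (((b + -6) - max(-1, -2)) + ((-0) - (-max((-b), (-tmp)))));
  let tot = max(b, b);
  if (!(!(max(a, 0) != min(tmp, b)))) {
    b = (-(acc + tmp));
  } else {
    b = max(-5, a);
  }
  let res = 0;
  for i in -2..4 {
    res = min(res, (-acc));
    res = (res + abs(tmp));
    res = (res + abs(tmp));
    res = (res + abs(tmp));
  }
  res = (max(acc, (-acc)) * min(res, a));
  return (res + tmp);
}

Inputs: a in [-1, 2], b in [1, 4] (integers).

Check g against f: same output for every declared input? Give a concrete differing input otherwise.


a=-1, b=1 yields -1 from f but -2 from g.
verdict: not equivalent; witness: a=-1, b=1


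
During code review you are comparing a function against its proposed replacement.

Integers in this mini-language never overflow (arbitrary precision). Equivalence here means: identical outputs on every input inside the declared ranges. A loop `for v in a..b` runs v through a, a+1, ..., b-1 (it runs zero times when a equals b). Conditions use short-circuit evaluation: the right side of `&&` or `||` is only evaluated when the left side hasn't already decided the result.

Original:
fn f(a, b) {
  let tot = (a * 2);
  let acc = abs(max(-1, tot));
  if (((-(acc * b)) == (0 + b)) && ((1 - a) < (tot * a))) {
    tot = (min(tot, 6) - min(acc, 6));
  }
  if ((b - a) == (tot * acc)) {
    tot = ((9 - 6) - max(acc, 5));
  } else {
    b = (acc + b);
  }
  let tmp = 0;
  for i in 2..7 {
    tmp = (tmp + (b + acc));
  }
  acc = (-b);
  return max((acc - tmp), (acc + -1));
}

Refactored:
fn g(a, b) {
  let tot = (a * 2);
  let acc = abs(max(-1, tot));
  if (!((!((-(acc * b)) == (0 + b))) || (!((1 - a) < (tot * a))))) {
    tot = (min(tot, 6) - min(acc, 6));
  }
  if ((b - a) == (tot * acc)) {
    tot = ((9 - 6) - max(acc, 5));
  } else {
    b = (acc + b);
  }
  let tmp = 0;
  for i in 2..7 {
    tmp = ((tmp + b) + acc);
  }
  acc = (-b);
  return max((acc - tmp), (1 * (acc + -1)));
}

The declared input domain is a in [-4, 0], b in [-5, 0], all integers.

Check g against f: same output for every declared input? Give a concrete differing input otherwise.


Reading the diff, among the changes: constant usage differs, plus boolean connective usage differs, plus arithmetic usage differs.
Tracing a=-1, b=-3: f: tot = -2; acc = 1; (((-(acc * b)) == (0 + b)) && ((1 - a) < (tot * a))) -> false; ((b - a) == (tot * acc)) -> true; tot = -2; tmp = 0; [i=2]; tmp = -2; [i=3]; tmp = -4; [i=4]; tmp = -6; [i=5]; tmp = -8; [i=6]; tmp = -10; acc = 3; return 13 | g: tot = -2; acc = 1; (!((!((-(acc * b)) == (0 + b))) || (!((1 - a) < (tot * a))))) -> false; ((b - a) == (tot * acc)) -> true; tot = -2; tmp = 0; [i=2]; tmp = -2; [i=3]; tmp = -4; [i=4]; tmp = -6; [i=5]; tmp = -8; [i=6]; tmp = -10; acc = 3; return 13 — matching result 13.
Across all 30 domain points the two functions coincide.
verdict: equivalent


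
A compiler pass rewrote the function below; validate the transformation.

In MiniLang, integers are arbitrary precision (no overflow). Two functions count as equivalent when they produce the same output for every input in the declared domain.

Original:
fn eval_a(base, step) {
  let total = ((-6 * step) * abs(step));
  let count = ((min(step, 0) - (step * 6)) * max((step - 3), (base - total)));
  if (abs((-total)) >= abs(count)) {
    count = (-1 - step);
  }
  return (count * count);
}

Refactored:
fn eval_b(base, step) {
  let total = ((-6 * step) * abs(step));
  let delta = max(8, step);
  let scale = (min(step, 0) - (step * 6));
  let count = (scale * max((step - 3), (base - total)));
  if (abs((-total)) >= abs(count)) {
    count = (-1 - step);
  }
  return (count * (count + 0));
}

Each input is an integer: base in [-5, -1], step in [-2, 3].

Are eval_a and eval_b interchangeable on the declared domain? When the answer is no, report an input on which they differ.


A substantive addition is an assignment to `delta` whose value nothing reads; no result depends on it.
One worked example (base=-5, step=-2) — eval_a: total=24, then count=-50, then (abs((-total)) >= abs(count)) is false, then returns 2500; eval_b: total=24, then delta=8, then scale=10, then count=-50, then (abs((-total)) >= abs(count)) is false, then returns 2500; agreement on 2500.
Every one of the 30 inputs gives matching results.
verdict: equivalent


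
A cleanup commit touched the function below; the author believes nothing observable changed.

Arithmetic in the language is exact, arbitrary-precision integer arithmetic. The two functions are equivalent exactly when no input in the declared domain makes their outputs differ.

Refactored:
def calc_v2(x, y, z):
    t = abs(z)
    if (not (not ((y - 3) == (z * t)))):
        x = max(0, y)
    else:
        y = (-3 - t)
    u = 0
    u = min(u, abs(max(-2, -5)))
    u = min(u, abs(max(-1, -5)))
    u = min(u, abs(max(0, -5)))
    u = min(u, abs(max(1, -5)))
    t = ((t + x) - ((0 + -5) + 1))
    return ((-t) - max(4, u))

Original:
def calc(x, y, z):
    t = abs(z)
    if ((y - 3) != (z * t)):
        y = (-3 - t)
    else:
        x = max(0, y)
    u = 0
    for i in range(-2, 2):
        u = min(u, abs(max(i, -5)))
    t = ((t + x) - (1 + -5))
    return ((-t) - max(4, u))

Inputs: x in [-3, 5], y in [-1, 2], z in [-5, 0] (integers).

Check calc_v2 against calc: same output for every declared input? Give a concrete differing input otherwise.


The two versions differ — the changes include comparison usage differs, plus loop structure differs, plus constant usage differs, plus statement counts differ, plus arithmetic usage differs, plus min/max/abs usage differs, plus boolean connective usage differs, plus local variable names differ.
Tracing x=3, y=1, z=-2: calc: t := 2 | ((y - 3) != (z * t)): true | y := -5 | u := 0 | iter i=-2: | u := 0 | iter i=-1: | u := 0 | iter i=0: | u := 0 | iter i=1: | u := 0 | t := 9 | result -13 | calc_v2: t := 2 | (not (not ((y - 3) == (z * t)))): false | y := -5 | u := 0 | u := 0 | u := 0 | u := 0 | u := 0 | t := 9 | result -13 — matching result -13.
An exhaustive pass over the 216 declared inputs shows identical outputs.
verdict: equivalent


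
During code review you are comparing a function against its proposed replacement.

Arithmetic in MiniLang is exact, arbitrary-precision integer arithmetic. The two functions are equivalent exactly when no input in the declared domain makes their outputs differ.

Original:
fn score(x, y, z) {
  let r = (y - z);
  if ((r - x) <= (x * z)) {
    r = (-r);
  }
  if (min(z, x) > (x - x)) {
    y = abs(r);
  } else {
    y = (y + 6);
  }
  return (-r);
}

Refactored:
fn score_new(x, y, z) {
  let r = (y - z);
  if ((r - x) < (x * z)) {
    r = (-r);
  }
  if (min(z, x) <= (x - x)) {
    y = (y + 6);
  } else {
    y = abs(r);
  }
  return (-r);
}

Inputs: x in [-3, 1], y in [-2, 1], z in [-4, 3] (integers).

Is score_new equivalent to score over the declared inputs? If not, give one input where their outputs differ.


These are not equivalent — on x=-3, y=1, z=-2 the outputs split (3 vs -3).
score: r = 3; ((r - x) <= (x * z)) -> true; r = -3; (min(z, x) > (x - x)) -> false; y = 7; return 3
score_new: r = 3; ((r - x) < (x * z)) -> false; (min(z, x) <= (x - x)) -> true; y = 7; return -3
verdict: not equivalent; witness: x=-3, y=1, z=-2
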